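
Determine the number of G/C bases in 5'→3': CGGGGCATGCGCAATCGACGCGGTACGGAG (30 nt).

C=8, T=3, G=13, A=6
Total G or C: 13 + 8 = 21

21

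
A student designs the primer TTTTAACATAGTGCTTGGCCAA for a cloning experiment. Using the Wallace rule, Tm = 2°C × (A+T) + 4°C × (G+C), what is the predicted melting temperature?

60°C

Counting bases: G=4, T=8, C=4, A=6
AT pairs contribute 14, GC pairs contribute 8.
Tm = 2×14 + 4×8 = 60°C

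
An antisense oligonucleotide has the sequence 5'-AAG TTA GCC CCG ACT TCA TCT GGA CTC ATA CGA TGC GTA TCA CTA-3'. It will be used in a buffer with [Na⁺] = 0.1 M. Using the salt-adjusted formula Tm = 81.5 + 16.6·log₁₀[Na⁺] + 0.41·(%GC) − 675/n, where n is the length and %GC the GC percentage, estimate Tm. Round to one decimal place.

69.0°C

Length n = 45. Scanning the sequence gives C=13, T=12, G=8, A=12.
G+C = 21, so %GC = 21/45 × 100 = 46.667%
Salt term: 16.6 × (-1) = -16.6
GC term: 0.41 × 46.667 = 19.133; length term: −675/45 = −15
Tm = 81.5 + (-16.6) + 19.133 − 15 = 69.033 → 69.0°C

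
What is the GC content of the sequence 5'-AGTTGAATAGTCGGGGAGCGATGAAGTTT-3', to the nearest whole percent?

Base counts: A=8, T=8, G=11, C=2
G+C = 11 + 2 = 13 out of 29 bases
%GC = 13/29 × 100 = 44.83% ≈ 45%

45%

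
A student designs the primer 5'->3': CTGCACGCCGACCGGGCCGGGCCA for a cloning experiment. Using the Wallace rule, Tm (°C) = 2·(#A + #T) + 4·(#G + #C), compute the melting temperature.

88°C

Scanning the sequence gives A=3, T=1, G=9, C=11.
A+T = 4, G+C = 20
Tm = 2×4 + 4×20 = 88°C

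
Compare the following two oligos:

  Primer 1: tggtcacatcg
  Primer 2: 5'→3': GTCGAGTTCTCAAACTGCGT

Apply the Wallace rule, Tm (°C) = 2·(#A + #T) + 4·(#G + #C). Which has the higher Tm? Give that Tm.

Primer 1: A+T=5, G+C=6 → Tm = 2(5)+4(6) = 34°C
Primer 2: A+T=10, G+C=10 → Tm = 2(10)+4(10) = 60°C
34°C vs 60°C → primer 2 is higher.

Primer 2, 60°C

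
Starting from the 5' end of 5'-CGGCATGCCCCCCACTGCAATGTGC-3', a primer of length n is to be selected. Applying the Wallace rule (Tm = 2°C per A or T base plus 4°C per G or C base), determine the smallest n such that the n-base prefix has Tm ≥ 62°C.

First 17 bases: CGGCATGCCCCCCACTG → Tm = 60°C (< 62°C)
First 18 bases: CGGCATGCCCCCCACTGC → Tm = 64°C (≥ 62°C)
Each additional base adds 2°C (A/T) or 4°C (G/C), so Tm is non-decreasing in n; n = 18 is the first length to reach 62°C.

n = 18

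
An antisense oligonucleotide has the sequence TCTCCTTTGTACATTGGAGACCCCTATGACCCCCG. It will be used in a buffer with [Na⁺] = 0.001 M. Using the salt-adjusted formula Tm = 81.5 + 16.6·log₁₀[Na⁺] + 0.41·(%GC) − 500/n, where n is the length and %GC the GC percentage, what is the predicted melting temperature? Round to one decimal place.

Length n = 35. Counting bases: C=13, T=10, A=6, G=6
G+C = 19, so %GC = 19/35 × 100 = 54.286%
Salt term: 16.6 × (-3) = -49.8
GC term: 0.41 × 54.286 = 22.257; length term: −500/35 = −14.286
Tm = 81.5 + (-49.8) + 22.257 − 14.286 = 39.671 → 39.7°C

39.7°C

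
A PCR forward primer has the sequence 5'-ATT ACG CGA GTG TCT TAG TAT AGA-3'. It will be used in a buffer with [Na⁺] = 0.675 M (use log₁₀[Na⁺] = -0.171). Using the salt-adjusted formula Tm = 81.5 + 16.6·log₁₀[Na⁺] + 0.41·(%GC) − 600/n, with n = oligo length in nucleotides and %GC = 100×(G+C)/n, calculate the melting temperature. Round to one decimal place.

69.0°C

Length n = 24. Scanning the sequence gives G=6, A=7, T=8, C=3.
G+C = 9, so %GC = 9/24 × 100 = 37.5%
Salt term: 16.6 × (-0.171) = -2.839
GC term: 0.41 × 37.5 = 15.375; length term: −600/24 = −25
Tm = 81.5 + (-2.839) + 15.375 − 25 = 69.036 → 69.0°C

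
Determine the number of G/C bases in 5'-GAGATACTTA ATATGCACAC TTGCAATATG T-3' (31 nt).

Counting bases: C=5, T=10, G=5, A=11
Total G or C: 5 + 5 = 10

10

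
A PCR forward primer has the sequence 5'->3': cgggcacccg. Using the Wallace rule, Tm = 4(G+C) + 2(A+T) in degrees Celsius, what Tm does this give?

Base counts: C=5, T=0, G=4, A=1
A+T = 1, G+C = 9
Tm = 4·9 + 2·1 = 36 + 2 = 38°C

38°C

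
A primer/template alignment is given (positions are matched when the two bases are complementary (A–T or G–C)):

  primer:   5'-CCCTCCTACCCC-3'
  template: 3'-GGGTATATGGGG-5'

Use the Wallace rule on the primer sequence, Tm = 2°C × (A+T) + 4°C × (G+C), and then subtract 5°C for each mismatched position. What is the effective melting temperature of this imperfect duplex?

27°C

Primer base counts: A=1, T=2, G=0, C=9 → A+T=3, G+C=9
Perfect-match Tm = 2(3) + 4(9) = 6 + 36 = 42°C
Mismatches (positions where the bases are not complementary): 3 (at positions 4, 5, 6)
Effective Tm = 42 − 3×5 = 42 − 15 = 27°C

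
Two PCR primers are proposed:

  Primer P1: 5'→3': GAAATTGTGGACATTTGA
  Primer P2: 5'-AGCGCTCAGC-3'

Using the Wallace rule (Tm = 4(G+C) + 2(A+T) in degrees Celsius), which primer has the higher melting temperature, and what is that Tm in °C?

Primer P1: A+T=12, G+C=6 → Tm = 2(12)+4(6) = 48°C
Primer P2: A+T=3, G+C=7 → Tm = 2(3)+4(7) = 34°C
48°C vs 34°C → primer P1 is higher.

Primer P1, 48°C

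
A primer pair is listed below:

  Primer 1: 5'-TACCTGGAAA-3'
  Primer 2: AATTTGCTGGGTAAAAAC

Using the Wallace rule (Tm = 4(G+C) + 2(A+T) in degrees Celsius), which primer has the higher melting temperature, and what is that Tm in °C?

Primer 1: A+T=6, G+C=4 → Tm = 2(6)+4(4) = 28°C
Primer 2: A+T=12, G+C=6 → Tm = 2(12)+4(6) = 48°C
28°C vs 48°C → primer 2 is higher.

Primer 2, 48°C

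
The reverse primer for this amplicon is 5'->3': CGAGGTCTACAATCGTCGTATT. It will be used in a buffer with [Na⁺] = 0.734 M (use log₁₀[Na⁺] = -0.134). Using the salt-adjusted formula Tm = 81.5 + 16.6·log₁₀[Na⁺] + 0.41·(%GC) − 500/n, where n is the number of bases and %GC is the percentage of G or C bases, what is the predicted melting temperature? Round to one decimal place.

75.2°C

Length n = 22. Counting bases: A=5, T=7, C=5, G=5
G+C = 10, so %GC = 10/22 × 100 = 45.455%
Salt term: 16.6 × (-0.134) = -2.224
GC term: 0.41 × 45.455 = 18.637; length term: −500/22 = −22.727
Tm = 81.5 + (-2.224) + 18.637 − 22.727 = 75.186 → 75.2°C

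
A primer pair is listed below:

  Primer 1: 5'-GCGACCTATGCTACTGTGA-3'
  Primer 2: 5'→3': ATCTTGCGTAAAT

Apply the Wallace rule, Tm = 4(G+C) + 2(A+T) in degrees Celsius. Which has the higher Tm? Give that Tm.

Primer 1, 58°C

Primer 1: A+T=9, G+C=10 → Tm = 2(9)+4(10) = 58°C
Primer 2: A+T=9, G+C=4 → Tm = 2(9)+4(4) = 34°C
58°C vs 34°C → primer 1 is higher.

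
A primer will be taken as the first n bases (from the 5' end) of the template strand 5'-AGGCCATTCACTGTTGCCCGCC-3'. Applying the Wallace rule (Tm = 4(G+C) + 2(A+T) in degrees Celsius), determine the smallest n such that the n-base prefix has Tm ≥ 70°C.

First 21 bases: AGGCCATTCACTGTTGCCCGC → Tm = 68°C (< 70°C)
First 22 bases: AGGCCATTCACTGTTGCCCGCC → Tm = 72°C (≥ 70°C)
Since every base adds ≥2°C, Tm only increases with n, so the threshold is first crossed at n = 22.

n = 22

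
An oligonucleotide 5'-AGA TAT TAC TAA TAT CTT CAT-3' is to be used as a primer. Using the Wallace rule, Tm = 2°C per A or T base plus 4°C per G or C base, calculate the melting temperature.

50°C

Counting bases: T=9, C=3, A=8, G=1
So N_AT = 17 and N_GC = 4.
Tm = 4·4 + 2·17 = 16 + 34 = 50°C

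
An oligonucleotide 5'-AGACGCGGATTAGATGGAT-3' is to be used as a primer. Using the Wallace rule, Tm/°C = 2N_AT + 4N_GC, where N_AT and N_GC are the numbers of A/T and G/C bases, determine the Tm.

A=6, G=7, C=2, T=4
AT pairs contribute 10, GC pairs contribute 9.
Tm = 2×10 + 4×9 = 56°C

56°C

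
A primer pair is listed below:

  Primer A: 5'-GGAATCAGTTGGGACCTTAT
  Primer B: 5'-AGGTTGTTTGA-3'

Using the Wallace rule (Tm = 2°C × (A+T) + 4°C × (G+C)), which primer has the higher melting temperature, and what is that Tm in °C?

Primer A: A+T=11, G+C=9 → Tm = 2(11)+4(9) = 58°C
Primer B: A+T=7, G+C=4 → Tm = 2(7)+4(4) = 30°C
58°C vs 30°C → primer A is higher.

Primer A, 58°C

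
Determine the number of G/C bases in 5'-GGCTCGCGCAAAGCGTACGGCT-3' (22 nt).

T=3, C=7, G=8, A=4
Total G or C: 8 + 7 = 15

15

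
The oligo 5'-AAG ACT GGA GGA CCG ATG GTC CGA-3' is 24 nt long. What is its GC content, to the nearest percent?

58%

A=7, G=9, C=5, T=3
G+C = 9 + 5 = 14 out of 24 bases
%GC = 14/24 × 100 = 58.33% ≈ 58%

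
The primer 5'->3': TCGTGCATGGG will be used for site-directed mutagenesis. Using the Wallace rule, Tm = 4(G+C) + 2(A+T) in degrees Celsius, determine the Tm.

36°C

Base counts: C=2, A=1, T=3, G=5
AT pairs contribute 4, GC pairs contribute 7.
Tm = 4·7 + 2·4 = 28 + 8 = 36°C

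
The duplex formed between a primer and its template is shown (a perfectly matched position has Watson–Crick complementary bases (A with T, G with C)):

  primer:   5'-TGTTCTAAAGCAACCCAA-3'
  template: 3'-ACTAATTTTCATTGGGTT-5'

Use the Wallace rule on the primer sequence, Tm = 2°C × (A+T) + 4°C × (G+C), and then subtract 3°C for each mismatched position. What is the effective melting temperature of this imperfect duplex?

38°C

Primer base counts: A=7, T=4, G=2, C=5 → A+T=11, G+C=7
Perfect-match Tm = 2(11) + 4(7) = 22 + 28 = 50°C
Mismatches (positions where the bases are not complementary): 4 (at positions 3, 5, 6, 11)
Effective Tm = 50 − 4×3 = 50 − 12 = 38°C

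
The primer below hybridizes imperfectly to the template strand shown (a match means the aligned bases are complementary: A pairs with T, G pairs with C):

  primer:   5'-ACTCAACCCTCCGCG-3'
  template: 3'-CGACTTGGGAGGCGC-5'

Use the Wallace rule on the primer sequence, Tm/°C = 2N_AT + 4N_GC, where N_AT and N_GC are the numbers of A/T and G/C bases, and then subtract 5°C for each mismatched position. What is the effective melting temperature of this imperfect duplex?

40°C

Primer base counts: A=3, T=2, G=2, C=8 → A+T=5, G+C=10
Perfect-match Tm = 2(5) + 4(10) = 10 + 40 = 50°C
Mismatches (positions where the bases are not complementary): 2 (at positions 1, 4)
Effective Tm = 50 − 2×5 = 50 − 10 = 40°C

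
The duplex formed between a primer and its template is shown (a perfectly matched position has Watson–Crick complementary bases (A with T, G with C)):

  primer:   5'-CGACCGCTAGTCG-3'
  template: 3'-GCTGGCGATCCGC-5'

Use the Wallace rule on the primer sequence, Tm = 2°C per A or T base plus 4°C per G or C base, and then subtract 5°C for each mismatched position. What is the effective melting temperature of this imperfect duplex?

Primer base counts: A=2, T=2, G=4, C=5 → A+T=4, G+C=9
Perfect-match Tm = 2(4) + 4(9) = 8 + 36 = 44°C
Mismatches (positions where the bases are not complementary): 1 (at position 11)
Effective Tm = 44 − 1×5 = 44 − 5 = 39°C

39°C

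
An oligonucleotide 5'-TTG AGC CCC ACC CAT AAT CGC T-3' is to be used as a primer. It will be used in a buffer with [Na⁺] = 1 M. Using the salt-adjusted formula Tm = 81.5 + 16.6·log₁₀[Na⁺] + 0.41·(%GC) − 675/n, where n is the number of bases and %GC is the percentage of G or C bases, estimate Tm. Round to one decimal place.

73.2°C

Length n = 22. Base counts: T=5, G=3, C=9, A=5
G+C = 12, so %GC = 12/22 × 100 = 54.545%
Salt term: 16.6 × (0) = 0
GC term: 0.41 × 54.545 = 22.363; length term: −675/22 = −30.682
Tm = 81.5 + (0) + 22.363 − 30.682 = 73.181 → 73.2°C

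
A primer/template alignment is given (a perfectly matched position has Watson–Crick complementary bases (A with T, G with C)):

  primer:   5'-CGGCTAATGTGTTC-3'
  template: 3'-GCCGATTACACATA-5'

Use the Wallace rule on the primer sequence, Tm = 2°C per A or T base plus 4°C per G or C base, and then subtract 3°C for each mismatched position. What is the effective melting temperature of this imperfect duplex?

36°C

Primer base counts: A=2, T=5, G=4, C=3 → A+T=7, G+C=7
Perfect-match Tm = 2(7) + 4(7) = 14 + 28 = 42°C
Mismatches (positions where the bases are not complementary): 2 (at positions 13, 14)
Effective Tm = 42 − 2×3 = 42 − 6 = 36°C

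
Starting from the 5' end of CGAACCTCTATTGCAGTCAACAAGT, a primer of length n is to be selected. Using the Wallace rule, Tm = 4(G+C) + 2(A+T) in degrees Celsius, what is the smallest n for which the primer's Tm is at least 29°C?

First 9 bases: CGAACCTCT → Tm = 28°C (< 29°C)
First 10 bases: CGAACCTCTA → Tm = 30°C (≥ 29°C)
Since every base adds ≥2°C, Tm only increases with n, so the threshold is first crossed at n = 10.

n = 10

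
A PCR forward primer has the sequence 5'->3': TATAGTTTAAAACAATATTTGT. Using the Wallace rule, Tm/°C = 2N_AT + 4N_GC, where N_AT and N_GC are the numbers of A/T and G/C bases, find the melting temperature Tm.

50°C

G=2, T=10, A=9, C=1
So N_AT = 19 and N_GC = 3.
Tm = 4·3 + 2·19 = 12 + 38 = 50°C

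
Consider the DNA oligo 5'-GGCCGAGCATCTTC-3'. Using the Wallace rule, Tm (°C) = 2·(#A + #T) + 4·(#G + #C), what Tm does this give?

A=2, T=3, C=5, G=4
A+T = 5, G+C = 9
Tm = 2(5) + 4(9) = 10 + 36 = 46°C

46°C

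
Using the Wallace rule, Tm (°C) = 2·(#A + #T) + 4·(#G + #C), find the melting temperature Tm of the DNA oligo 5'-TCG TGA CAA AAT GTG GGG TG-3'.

60°C

Counting bases: G=8, T=5, C=2, A=5
AT pairs contribute 10, GC pairs contribute 10.
Tm = 4·10 + 2·10 = 40 + 20 = 60°C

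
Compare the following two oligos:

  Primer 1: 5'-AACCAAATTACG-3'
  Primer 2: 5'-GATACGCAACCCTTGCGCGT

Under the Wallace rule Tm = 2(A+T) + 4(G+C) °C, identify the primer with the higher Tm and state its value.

Primer 1: A+T=8, G+C=4 → Tm = 2(8)+4(4) = 32°C
Primer 2: A+T=8, G+C=12 → Tm = 2(8)+4(12) = 64°C
32°C vs 64°C → primer 2 is higher.

Primer 2, 64°C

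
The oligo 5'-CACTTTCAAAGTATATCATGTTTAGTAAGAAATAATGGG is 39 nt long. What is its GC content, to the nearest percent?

28%

Base counts: C=4, T=13, A=15, G=7
G+C = 7 + 4 = 11 out of 39 bases
%GC = 11/39 × 100 = 28.21% ≈ 28%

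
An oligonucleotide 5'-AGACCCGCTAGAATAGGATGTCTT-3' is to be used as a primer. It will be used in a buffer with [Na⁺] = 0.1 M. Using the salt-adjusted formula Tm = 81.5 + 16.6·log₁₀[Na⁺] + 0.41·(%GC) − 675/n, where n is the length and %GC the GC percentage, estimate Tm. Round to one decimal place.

55.6°C

Length n = 24. Counting bases: A=7, T=6, C=5, G=6
G+C = 11, so %GC = 11/24 × 100 = 45.833%
Salt term: 16.6 × (-1) = -16.6
GC term: 0.41 × 45.833 = 18.792; length term: −675/24 = −28.125
Tm = 81.5 + (-16.6) + 18.792 − 28.125 = 55.567 → 55.6°C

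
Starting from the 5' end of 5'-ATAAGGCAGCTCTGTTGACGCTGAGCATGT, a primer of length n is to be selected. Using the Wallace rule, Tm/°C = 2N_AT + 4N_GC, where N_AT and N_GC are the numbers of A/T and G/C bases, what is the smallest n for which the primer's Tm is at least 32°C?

First 10 bases: ATAAGGCAGC → Tm = 30°C (< 32°C)
First 11 bases: ATAAGGCAGCT → Tm = 32°C (≥ 32°C)
Since every base adds ≥2°C, Tm only increases with n, so the threshold is first crossed at n = 11.

n = 11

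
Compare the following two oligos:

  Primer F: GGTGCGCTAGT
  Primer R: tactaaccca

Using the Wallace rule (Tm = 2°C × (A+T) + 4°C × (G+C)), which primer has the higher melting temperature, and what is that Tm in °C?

Primer F, 36°C

Primer F: A+T=4, G+C=7 → Tm = 2(4)+4(7) = 36°C
Primer R: A+T=6, G+C=4 → Tm = 2(6)+4(4) = 28°C
36°C vs 28°C → primer F is higher.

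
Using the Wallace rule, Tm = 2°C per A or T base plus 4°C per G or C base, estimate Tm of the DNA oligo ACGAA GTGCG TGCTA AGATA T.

60°C

Counting bases: C=3, A=7, G=6, T=5
So N_AT = 12 and N_GC = 9.
Tm = 2(12) + 4(9) = 24 + 36 = 60°C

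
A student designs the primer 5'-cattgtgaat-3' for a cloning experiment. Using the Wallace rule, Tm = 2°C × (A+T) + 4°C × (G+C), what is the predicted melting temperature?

26°C

Base counts: A=3, T=4, C=1, G=2
AT pairs contribute 7, GC pairs contribute 3.
Tm = 4·3 + 2·7 = 12 + 14 = 26°C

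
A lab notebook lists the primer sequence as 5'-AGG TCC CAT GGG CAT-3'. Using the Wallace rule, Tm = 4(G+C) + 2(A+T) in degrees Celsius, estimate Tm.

A=3, C=4, G=5, T=3
A+T = 6, G+C = 9
Tm = 4·9 + 2·6 = 36 + 12 = 48°C

48°C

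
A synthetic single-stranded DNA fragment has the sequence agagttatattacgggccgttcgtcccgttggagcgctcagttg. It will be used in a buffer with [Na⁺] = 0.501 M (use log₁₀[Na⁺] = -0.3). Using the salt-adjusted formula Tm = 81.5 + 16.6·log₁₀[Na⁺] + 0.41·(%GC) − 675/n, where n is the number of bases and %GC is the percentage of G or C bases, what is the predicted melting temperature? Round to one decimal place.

83.5°C

Length n = 44. Base counts: A=7, T=13, G=14, C=10
G+C = 24, so %GC = 24/44 × 100 = 54.545%
Salt term: 16.6 × (-0.3) = -4.98
GC term: 0.41 × 54.545 = 22.363; length term: −675/44 = −15.341
Tm = 81.5 + (-4.98) + 22.363 − 15.341 = 83.542 → 83.5°C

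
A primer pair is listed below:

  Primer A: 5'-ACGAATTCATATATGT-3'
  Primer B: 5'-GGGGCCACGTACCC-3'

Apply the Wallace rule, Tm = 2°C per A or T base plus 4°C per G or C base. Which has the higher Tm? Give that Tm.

Primer B, 50°C

Primer A: A+T=12, G+C=4 → Tm = 2(12)+4(4) = 40°C
Primer B: A+T=3, G+C=11 → Tm = 2(3)+4(11) = 50°C
40°C vs 50°C → primer B is higher.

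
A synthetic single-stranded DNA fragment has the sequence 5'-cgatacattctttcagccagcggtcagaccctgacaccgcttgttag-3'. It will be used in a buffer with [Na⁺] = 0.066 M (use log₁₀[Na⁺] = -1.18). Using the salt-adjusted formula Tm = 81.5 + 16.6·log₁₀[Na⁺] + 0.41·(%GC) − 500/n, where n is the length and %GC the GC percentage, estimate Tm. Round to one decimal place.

73.1°C

Length n = 47. Base counts: C=15, T=12, A=10, G=10
G+C = 25, so %GC = 25/47 × 100 = 53.191%
Salt term: 16.6 × (-1.18) = -19.588
GC term: 0.41 × 53.191 = 21.808; length term: −500/47 = −10.638
Tm = 81.5 + (-19.588) + 21.808 − 10.638 = 73.082 → 73.1°C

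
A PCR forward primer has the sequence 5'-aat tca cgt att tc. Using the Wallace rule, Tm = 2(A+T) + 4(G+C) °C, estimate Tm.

36°C

Counting bases: A=4, G=1, T=6, C=3
A+T = 10, G+C = 4
Tm = 2×10 + 4×4 = 36°C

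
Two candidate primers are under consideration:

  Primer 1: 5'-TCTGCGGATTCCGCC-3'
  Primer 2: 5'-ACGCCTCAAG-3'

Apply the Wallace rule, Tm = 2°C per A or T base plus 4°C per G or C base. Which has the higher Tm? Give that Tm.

Primer 1: A+T=5, G+C=10 → Tm = 2(5)+4(10) = 50°C
Primer 2: A+T=4, G+C=6 → Tm = 2(4)+4(6) = 32°C
50°C vs 32°C → primer 1 is higher.

Primer 1, 50°C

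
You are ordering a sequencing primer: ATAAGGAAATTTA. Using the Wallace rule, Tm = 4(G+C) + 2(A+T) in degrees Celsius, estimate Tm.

30°C

Scanning the sequence gives A=7, C=0, T=4, G=2.
A+T = 11, G+C = 2
Tm = 4·2 + 2·11 = 8 + 22 = 30°C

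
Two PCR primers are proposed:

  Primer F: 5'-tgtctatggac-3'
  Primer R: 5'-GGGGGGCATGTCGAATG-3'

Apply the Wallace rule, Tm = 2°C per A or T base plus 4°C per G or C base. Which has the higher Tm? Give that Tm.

Primer F: A+T=6, G+C=5 → Tm = 2(6)+4(5) = 32°C
Primer R: A+T=6, G+C=11 → Tm = 2(6)+4(11) = 56°C
32°C vs 56°C → primer R is higher.

Primer R, 56°C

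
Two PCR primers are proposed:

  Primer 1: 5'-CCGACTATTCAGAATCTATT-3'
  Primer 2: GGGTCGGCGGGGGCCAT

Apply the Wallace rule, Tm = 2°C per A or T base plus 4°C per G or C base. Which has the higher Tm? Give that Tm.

Primer 2, 62°C

Primer 1: A+T=13, G+C=7 → Tm = 2(13)+4(7) = 54°C
Primer 2: A+T=3, G+C=14 → Tm = 2(3)+4(14) = 62°C
54°C vs 62°C → primer 2 is higher.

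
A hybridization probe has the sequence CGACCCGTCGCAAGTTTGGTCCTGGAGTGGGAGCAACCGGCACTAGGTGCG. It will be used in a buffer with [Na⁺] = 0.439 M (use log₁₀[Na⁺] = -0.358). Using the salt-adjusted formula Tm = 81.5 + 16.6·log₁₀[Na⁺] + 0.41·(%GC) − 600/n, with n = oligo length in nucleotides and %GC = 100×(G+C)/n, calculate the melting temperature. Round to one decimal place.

Length n = 51. G=19, C=14, T=9, A=9
G+C = 33, so %GC = 33/51 × 100 = 64.706%
Salt term: 16.6 × (-0.358) = -5.943
GC term: 0.41 × 64.706 = 26.529; length term: −600/51 = −11.765
Tm = 81.5 + (-5.943) + 26.529 − 11.765 = 90.321 → 90.3°C

90.3°C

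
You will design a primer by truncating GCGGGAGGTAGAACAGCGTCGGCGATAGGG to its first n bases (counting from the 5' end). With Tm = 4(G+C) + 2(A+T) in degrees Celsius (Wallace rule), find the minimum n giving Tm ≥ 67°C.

First 20 bases: GCGGGAGGTAGAACAGCGTC → Tm = 66°C (< 67°C)
First 21 bases: GCGGGAGGTAGAACAGCGTCG → Tm = 70°C (≥ 67°C)
Each additional base adds 2°C (A/T) or 4°C (G/C), so Tm is non-decreasing in n; n = 21 is the first length to reach 67°C.

n = 21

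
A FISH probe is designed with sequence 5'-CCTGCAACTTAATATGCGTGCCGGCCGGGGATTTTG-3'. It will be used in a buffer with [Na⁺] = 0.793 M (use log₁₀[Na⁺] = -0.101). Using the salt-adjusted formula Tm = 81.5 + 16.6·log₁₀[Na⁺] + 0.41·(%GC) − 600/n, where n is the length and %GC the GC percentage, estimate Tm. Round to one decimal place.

Length n = 36. T=10, C=9, A=6, G=11
G+C = 20, so %GC = 20/36 × 100 = 55.556%
Salt term: 16.6 × (-0.101) = -1.677
GC term: 0.41 × 55.556 = 22.778; length term: −600/36 = −16.667
Tm = 81.5 + (-1.677) + 22.778 − 16.667 = 85.934 → 85.9°C

85.9°C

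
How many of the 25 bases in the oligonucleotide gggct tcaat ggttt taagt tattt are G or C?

Base counts: A=5, G=6, T=12, C=2
Total G or C: 6 + 2 = 8

8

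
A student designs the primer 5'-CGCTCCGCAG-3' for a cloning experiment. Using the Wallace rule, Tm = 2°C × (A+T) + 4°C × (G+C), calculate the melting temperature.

Counting bases: A=1, C=5, G=3, T=1
So N_AT = 2 and N_GC = 8.
Tm = 4·8 + 2·2 = 32 + 4 = 36°C

36°C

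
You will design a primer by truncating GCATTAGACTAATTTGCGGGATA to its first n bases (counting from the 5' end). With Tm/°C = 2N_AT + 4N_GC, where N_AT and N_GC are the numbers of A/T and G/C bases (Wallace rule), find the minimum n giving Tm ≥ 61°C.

First 21 bases: GCATTAGACTAATTTGCGGGA → Tm = 60°C (< 61°C)
First 22 bases: GCATTAGACTAATTTGCGGGAT → Tm = 62°C (≥ 61°C)
Since every base adds ≥2°C, Tm only increases with n, so the threshold is first crossed at n = 22.

n = 22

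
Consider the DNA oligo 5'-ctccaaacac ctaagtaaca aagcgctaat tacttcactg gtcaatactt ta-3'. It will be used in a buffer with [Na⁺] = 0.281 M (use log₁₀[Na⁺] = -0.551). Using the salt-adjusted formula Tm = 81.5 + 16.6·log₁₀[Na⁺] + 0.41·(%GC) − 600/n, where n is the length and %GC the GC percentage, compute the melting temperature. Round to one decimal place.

75.8°C

Length n = 52. T=14, C=14, A=19, G=5
G+C = 19, so %GC = 19/52 × 100 = 36.538%
Salt term: 16.6 × (-0.551) = -9.147
GC term: 0.41 × 36.538 = 14.981; length term: −600/52 = −11.538
Tm = 81.5 + (-9.147) + 14.981 − 11.538 = 75.796 → 75.8°C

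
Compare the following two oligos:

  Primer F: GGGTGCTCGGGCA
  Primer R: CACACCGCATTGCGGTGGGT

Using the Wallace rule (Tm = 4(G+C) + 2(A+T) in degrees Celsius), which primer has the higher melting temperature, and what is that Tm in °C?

Primer F: A+T=3, G+C=10 → Tm = 2(3)+4(10) = 46°C
Primer R: A+T=7, G+C=13 → Tm = 2(7)+4(13) = 66°C
46°C vs 66°C → primer R is higher.

Primer R, 66°C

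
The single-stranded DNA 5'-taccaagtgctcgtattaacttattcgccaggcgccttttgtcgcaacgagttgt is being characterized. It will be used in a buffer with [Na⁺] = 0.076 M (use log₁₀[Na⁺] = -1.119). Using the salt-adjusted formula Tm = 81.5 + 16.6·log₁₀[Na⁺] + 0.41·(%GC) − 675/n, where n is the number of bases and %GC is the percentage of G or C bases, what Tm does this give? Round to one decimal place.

70.0°C

Length n = 55. T=18, C=14, G=12, A=11
G+C = 26, so %GC = 26/55 × 100 = 47.273%
Salt term: 16.6 × (-1.119) = -18.575
GC term: 0.41 × 47.273 = 19.382; length term: −675/55 = −12.273
Tm = 81.5 + (-18.575) + 19.382 − 12.273 = 70.034 → 70.0°C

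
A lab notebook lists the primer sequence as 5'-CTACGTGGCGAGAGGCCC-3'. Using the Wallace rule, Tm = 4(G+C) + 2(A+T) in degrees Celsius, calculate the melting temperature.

Base counts: C=6, G=7, A=3, T=2
So N_AT = 5 and N_GC = 13.
Tm = 2(5) + 4(13) = 10 + 52 = 62°C

62°C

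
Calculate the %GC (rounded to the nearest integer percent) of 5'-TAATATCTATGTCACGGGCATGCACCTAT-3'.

Counting bases: A=8, C=7, T=9, G=5
G+C = 5 + 7 = 12 out of 29 bases
%GC = 12/29 × 100 = 41.38% ≈ 41%

41%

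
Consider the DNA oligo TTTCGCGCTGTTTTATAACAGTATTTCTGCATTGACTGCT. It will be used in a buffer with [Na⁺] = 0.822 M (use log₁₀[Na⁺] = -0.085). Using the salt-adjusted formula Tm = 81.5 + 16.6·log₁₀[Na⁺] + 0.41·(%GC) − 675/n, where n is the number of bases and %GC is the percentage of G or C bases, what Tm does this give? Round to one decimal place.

Length n = 40. Counting bases: G=7, C=8, T=18, A=7
G+C = 15, so %GC = 15/40 × 100 = 37.5%
Salt term: 16.6 × (-0.085) = -1.411
GC term: 0.41 × 37.5 = 15.375; length term: −675/40 = −16.875
Tm = 81.5 + (-1.411) + 15.375 − 16.875 = 78.589 → 78.6°C

78.6°C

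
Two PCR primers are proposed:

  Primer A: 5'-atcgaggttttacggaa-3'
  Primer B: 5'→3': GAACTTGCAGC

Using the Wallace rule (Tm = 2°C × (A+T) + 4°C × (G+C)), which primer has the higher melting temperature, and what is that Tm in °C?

Primer A: A+T=10, G+C=7 → Tm = 2(10)+4(7) = 48°C
Primer B: A+T=5, G+C=6 → Tm = 2(5)+4(6) = 34°C
48°C vs 34°C → primer A is higher.

Primer A, 48°C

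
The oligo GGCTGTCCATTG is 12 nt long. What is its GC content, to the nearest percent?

58%

Scanning the sequence gives G=4, C=3, A=1, T=4.
G+C = 4 + 3 = 7 out of 12 bases
%GC = 7/12 × 100 = 58.33% ≈ 58%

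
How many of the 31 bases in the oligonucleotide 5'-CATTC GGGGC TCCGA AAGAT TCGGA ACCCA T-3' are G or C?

A=8, C=9, T=6, G=8
G+C = 8 + 9 = 17

17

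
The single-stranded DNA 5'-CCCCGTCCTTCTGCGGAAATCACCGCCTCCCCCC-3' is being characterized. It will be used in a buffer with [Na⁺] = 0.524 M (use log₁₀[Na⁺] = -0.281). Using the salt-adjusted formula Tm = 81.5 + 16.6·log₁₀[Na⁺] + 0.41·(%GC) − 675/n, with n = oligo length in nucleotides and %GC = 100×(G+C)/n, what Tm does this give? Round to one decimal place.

Length n = 34. C=19, T=6, G=5, A=4
G+C = 24, so %GC = 24/34 × 100 = 70.588%
Salt term: 16.6 × (-0.281) = -4.665
GC term: 0.41 × 70.588 = 28.941; length term: −675/34 = −19.853
Tm = 81.5 + (-4.665) + 28.941 − 19.853 = 85.923 → 85.9°C

85.9°C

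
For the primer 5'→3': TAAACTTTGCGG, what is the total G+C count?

5

A=3, T=4, C=2, G=3
G+C = 3 + 2 = 5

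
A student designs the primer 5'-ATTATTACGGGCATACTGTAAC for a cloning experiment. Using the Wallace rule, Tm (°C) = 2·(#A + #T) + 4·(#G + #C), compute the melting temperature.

60°C

Counting bases: A=7, T=7, G=4, C=4
So N_AT = 14 and N_GC = 8.
Tm = 4·8 + 2·14 = 32 + 28 = 60°C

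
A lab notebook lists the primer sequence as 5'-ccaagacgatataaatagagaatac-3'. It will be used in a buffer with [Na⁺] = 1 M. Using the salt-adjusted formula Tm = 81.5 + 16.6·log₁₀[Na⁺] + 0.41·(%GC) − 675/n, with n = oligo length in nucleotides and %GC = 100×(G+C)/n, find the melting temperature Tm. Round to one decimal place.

Length n = 25. A=13, T=4, G=4, C=4
G+C = 8, so %GC = 8/25 × 100 = 32%
Salt term: 16.6 × (0) = 0
GC term: 0.41 × 32 = 13.12; length term: −675/25 = −27
Tm = 81.5 + (0) + 13.12 − 27 = 67.62 → 67.6°C

67.6°C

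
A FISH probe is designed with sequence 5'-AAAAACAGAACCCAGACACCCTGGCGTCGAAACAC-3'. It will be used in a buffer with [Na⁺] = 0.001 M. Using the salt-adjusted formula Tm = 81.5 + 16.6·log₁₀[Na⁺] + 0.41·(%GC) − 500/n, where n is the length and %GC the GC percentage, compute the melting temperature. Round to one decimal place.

38.5°C

Length n = 35. Base counts: T=2, G=6, C=12, A=15
G+C = 18, so %GC = 18/35 × 100 = 51.429%
Salt term: 16.6 × (-3) = -49.8
GC term: 0.41 × 51.429 = 21.086; length term: −500/35 = −14.286
Tm = 81.5 + (-49.8) + 21.086 − 14.286 = 38.5 → 38.5°C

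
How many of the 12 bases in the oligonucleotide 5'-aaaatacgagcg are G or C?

T=1, G=3, C=2, A=6
G+C = 3 + 2 = 5

5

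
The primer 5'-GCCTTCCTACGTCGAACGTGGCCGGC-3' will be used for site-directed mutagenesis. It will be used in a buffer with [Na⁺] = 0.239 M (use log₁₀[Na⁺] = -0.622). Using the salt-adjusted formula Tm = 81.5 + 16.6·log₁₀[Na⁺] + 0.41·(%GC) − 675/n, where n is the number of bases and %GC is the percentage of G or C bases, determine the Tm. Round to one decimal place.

73.6°C

Length n = 26. Base counts: T=5, C=10, G=8, A=3
G+C = 18, so %GC = 18/26 × 100 = 69.231%
Salt term: 16.6 × (-0.622) = -10.325
GC term: 0.41 × 69.231 = 28.385; length term: −675/26 = −25.962
Tm = 81.5 + (-10.325) + 28.385 − 25.962 = 73.598 → 73.6°C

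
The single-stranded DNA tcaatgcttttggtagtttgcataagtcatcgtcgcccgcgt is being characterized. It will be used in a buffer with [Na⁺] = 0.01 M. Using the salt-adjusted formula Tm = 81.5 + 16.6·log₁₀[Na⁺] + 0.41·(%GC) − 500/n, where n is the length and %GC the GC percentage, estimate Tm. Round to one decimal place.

Length n = 42. Base counts: A=7, C=10, T=15, G=10
G+C = 20, so %GC = 20/42 × 100 = 47.619%
Salt term: 16.6 × (-2) = -33.2
GC term: 0.41 × 47.619 = 19.524; length term: −500/42 = −11.905
Tm = 81.5 + (-33.2) + 19.524 − 11.905 = 55.919 → 55.9°C

55.9°C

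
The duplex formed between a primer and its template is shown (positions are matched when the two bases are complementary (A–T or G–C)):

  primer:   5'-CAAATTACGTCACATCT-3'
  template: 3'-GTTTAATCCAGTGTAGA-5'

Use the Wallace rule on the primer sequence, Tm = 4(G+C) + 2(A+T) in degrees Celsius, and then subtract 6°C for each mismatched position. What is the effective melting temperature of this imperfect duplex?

Primer base counts: A=6, T=5, G=1, C=5 → A+T=11, G+C=6
Perfect-match Tm = 2(11) + 4(6) = 22 + 24 = 46°C
Mismatches (positions where the bases are not complementary): 1 (at position 8)
Effective Tm = 46 − 1×6 = 46 − 6 = 40°C

40°C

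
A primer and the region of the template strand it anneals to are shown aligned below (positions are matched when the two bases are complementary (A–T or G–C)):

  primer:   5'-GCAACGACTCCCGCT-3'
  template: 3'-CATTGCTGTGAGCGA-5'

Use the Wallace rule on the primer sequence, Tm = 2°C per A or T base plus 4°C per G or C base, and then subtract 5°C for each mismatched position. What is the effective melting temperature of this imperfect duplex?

35°C

Primer base counts: A=3, T=2, G=3, C=7 → A+T=5, G+C=10
Perfect-match Tm = 2(5) + 4(10) = 10 + 40 = 50°C
Mismatches (positions where the bases are not complementary): 3 (at positions 2, 9, 11)
Effective Tm = 50 − 3×5 = 50 − 15 = 35°C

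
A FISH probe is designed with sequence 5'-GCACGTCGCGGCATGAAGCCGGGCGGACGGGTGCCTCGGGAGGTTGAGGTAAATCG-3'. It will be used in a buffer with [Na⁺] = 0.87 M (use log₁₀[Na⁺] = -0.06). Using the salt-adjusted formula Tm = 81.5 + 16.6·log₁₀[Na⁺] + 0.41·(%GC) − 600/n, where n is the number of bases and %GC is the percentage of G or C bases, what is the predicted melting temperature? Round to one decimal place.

97.6°C

Length n = 56. Counting bases: C=13, G=25, T=8, A=10
G+C = 38, so %GC = 38/56 × 100 = 67.857%
Salt term: 16.6 × (-0.06) = -0.996
GC term: 0.41 × 67.857 = 27.821; length term: −600/56 = −10.714
Tm = 81.5 + (-0.996) + 27.821 − 10.714 = 97.611 → 97.6°C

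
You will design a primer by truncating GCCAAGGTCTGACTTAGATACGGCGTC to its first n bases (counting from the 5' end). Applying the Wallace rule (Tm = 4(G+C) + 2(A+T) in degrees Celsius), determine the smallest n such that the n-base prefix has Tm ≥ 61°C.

First 20 bases: GCCAAGGTCTGACTTAGATA → Tm = 58°C (< 61°C)
First 21 bases: GCCAAGGTCTGACTTAGATAC → Tm = 62°C (≥ 61°C)
Each additional base adds 2°C (A/T) or 4°C (G/C), so Tm is non-decreasing in n; n = 21 is the first length to reach 61°C.

n = 21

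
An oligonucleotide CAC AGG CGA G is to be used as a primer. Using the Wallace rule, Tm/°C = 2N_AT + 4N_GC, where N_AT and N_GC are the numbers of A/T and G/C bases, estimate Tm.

Counting bases: A=3, C=3, T=0, G=4
So N_AT = 3 and N_GC = 7.
Tm = 2(3) + 4(7) = 6 + 28 = 34°C

34°C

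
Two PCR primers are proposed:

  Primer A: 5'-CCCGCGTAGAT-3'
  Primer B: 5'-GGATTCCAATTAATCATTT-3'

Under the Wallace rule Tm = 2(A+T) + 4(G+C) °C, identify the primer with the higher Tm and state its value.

Primer B, 48°C

Primer A: A+T=4, G+C=7 → Tm = 2(4)+4(7) = 36°C
Primer B: A+T=14, G+C=5 → Tm = 2(14)+4(5) = 48°C
36°C vs 48°C → primer B is higher.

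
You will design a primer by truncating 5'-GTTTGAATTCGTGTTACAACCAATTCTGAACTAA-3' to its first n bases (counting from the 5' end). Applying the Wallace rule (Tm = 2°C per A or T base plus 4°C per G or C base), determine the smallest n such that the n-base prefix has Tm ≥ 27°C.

n = 11

First 10 bases: GTTTGAATTC → Tm = 26°C (< 27°C)
First 11 bases: GTTTGAATTCG → Tm = 30°C (≥ 27°C)
Since every base adds ≥2°C, Tm only increases with n, so the threshold is first crossed at n = 11.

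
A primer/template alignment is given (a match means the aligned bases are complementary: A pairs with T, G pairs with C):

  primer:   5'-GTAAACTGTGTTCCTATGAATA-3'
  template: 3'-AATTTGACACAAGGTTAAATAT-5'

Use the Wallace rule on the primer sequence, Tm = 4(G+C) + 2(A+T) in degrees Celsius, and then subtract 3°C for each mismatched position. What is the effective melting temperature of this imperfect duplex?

Primer base counts: A=7, T=8, G=4, C=3 → A+T=15, G+C=7
Perfect-match Tm = 2(15) + 4(7) = 30 + 28 = 58°C
Mismatches (positions where the bases are not complementary): 4 (at positions 1, 15, 18, 19)
Effective Tm = 58 − 4×3 = 58 − 12 = 46°C

46°C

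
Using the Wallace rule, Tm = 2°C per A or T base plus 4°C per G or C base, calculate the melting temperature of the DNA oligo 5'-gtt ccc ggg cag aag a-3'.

52°C

A=4, C=4, T=2, G=6
A+T = 6, G+C = 10
Tm = 4·10 + 2·6 = 40 + 12 = 52°C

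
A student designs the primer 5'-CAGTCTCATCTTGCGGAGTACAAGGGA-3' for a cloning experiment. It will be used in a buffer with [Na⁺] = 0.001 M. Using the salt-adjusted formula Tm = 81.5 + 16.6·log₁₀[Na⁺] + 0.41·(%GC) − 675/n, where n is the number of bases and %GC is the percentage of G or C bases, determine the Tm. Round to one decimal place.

28.0°C

Length n = 27. A=7, G=8, T=6, C=6
G+C = 14, so %GC = 14/27 × 100 = 51.852%
Salt term: 16.6 × (-3) = -49.8
GC term: 0.41 × 51.852 = 21.259; length term: −675/27 = −25
Tm = 81.5 + (-49.8) + 21.259 − 25 = 27.959 → 28.0°C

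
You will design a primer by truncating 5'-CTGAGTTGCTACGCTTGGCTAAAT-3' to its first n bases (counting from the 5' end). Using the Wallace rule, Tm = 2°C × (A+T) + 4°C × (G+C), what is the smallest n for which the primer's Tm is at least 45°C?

First 14 bases: CTGAGTTGCTACGC → Tm = 44°C (< 45°C)
First 15 bases: CTGAGTTGCTACGCT → Tm = 46°C (≥ 45°C)
Since every base adds ≥2°C, Tm only increases with n, so the threshold is first crossed at n = 15.

n = 15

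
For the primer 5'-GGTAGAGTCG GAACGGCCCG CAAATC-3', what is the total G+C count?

16

A=7, T=3, C=7, G=9
G+C = 9 + 7 = 16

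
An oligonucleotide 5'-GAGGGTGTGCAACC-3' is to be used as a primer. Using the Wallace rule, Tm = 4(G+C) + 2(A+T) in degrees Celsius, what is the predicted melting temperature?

46°C

Base counts: C=3, T=2, A=3, G=6
A+T = 5, G+C = 9
Tm = 4·9 + 2·5 = 36 + 10 = 46°C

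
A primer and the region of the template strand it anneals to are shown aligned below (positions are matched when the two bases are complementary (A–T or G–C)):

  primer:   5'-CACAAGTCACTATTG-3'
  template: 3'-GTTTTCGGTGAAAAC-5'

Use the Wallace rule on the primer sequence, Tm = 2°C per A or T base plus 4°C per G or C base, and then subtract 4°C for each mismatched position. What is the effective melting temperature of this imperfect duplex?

30°C

Primer base counts: A=5, T=4, G=2, C=4 → A+T=9, G+C=6
Perfect-match Tm = 2(9) + 4(6) = 18 + 24 = 42°C
Mismatches (positions where the bases are not complementary): 3 (at positions 3, 7, 12)
Effective Tm = 42 − 3×4 = 42 − 12 = 30°C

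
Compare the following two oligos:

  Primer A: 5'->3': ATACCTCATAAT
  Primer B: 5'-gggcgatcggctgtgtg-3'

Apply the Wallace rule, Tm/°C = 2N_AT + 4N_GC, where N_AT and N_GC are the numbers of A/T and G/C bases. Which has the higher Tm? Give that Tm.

Primer B, 58°C

Primer A: A+T=9, G+C=3 → Tm = 2(9)+4(3) = 30°C
Primer B: A+T=5, G+C=12 → Tm = 2(5)+4(12) = 58°C
30°C vs 58°C → primer B is higher.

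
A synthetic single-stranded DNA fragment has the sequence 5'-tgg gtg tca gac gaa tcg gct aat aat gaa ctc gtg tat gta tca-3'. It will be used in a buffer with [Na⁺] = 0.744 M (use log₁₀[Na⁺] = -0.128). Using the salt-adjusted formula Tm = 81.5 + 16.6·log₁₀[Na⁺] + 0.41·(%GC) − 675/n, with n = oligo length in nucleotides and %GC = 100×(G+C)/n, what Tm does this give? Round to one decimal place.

Length n = 45. Counting bases: G=12, A=13, C=7, T=13
G+C = 19, so %GC = 19/45 × 100 = 42.222%
Salt term: 16.6 × (-0.128) = -2.125
GC term: 0.41 × 42.222 = 17.311; length term: −675/45 = −15
Tm = 81.5 + (-2.125) + 17.311 − 15 = 81.686 → 81.7°C

81.7°C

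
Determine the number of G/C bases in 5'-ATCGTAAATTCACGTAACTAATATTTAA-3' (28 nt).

6

Base counts: A=12, G=2, T=10, C=4
G+C = 2 + 4 = 6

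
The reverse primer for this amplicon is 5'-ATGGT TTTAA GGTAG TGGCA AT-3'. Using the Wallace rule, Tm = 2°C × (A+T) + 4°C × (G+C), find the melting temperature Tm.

60°C

Base counts: C=1, T=8, G=7, A=6
A+T = 14, G+C = 8
Tm = 2×14 + 4×8 = 60°C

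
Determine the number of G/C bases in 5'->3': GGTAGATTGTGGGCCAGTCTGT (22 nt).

12

Scanning the sequence gives C=3, A=3, T=7, G=9.
Total G or C: 9 + 3 = 12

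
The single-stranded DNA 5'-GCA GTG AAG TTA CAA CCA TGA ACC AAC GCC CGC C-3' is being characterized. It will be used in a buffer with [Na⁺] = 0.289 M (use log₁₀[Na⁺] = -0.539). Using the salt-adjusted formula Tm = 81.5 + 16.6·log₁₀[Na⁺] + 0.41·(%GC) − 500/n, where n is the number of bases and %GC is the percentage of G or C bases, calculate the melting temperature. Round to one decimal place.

80.8°C

Length n = 34. Scanning the sequence gives G=7, T=4, A=11, C=12.
G+C = 19, so %GC = 19/34 × 100 = 55.882%
Salt term: 16.6 × (-0.539) = -8.947
GC term: 0.41 × 55.882 = 22.912; length term: −500/34 = −14.706
Tm = 81.5 + (-8.947) + 22.912 − 14.706 = 80.759 → 80.8°C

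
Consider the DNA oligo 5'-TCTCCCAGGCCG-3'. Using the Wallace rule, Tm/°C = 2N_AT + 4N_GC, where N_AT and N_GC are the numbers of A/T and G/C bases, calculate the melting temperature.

42°C

T=2, C=6, A=1, G=3
So N_AT = 3 and N_GC = 9.
Tm = 2(3) + 4(9) = 6 + 36 = 42°C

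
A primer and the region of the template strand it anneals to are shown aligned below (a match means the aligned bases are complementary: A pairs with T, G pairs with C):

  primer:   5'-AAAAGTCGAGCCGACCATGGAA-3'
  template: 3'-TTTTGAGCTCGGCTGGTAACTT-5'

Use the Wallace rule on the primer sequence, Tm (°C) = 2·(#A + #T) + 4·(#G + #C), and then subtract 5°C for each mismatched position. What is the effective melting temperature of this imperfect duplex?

Primer base counts: A=9, T=2, G=6, C=5 → A+T=11, G+C=11
Perfect-match Tm = 2(11) + 4(11) = 22 + 44 = 66°C
Mismatches (positions where the bases are not complementary): 2 (at positions 5, 19)
Effective Tm = 66 − 2×5 = 66 − 10 = 56°C

56°C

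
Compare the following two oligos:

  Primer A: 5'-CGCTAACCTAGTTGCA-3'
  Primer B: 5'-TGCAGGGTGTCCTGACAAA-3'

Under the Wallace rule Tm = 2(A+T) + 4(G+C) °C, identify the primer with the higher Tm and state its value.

Primer B, 58°C

Primer A: A+T=8, G+C=8 → Tm = 2(8)+4(8) = 48°C
Primer B: A+T=9, G+C=10 → Tm = 2(9)+4(10) = 58°C
48°C vs 58°C → primer B is higher.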